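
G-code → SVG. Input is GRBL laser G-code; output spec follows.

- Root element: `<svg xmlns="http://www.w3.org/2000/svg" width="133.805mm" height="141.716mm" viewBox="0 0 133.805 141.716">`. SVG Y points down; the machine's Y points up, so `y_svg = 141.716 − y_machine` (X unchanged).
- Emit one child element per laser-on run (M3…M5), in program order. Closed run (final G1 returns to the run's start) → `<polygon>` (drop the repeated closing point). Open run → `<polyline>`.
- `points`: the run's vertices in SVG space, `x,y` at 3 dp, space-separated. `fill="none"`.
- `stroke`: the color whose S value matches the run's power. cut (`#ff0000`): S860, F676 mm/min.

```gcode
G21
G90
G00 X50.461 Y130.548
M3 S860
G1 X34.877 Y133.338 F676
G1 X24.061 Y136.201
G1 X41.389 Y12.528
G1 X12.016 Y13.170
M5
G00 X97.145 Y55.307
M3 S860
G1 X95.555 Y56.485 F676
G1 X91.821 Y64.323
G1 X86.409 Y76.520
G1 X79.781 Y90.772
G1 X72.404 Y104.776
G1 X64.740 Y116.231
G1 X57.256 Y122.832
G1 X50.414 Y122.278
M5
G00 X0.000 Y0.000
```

<svg xmlns="http://www.w3.org/2000/svg" width="133.805mm" height="141.716mm" viewBox="0 0 133.805 141.716">
  <polyline points="50.461,11.168 34.877,8.378 24.061,5.515 41.389,129.188 12.016,128.546" fill="none" stroke="#ff0000"/>
  <polyline points="97.145,86.409 95.555,85.231 91.821,77.393 86.409,65.196 79.781,50.944 72.404,36.940 64.740,25.485 57.256,18.884 50.414,19.438" fill="none" stroke="#ff0000"/>
</svg>

y_svg = 141.716 − y_m. Every run uses S860, so all elements get stroke `#ff0000` (cut).

[1] open run; points: 50.461,11.168 34.877,8.378 24.061,5.515 41.389,129.188 12.016,128.546

[2] open run; points: 97.145,86.409 95.555,85.231 91.821,77.393 86.409,65.196 79.781,50.944 72.404,36.940 64.740,25.485 57.256,18.884 50.414,19.438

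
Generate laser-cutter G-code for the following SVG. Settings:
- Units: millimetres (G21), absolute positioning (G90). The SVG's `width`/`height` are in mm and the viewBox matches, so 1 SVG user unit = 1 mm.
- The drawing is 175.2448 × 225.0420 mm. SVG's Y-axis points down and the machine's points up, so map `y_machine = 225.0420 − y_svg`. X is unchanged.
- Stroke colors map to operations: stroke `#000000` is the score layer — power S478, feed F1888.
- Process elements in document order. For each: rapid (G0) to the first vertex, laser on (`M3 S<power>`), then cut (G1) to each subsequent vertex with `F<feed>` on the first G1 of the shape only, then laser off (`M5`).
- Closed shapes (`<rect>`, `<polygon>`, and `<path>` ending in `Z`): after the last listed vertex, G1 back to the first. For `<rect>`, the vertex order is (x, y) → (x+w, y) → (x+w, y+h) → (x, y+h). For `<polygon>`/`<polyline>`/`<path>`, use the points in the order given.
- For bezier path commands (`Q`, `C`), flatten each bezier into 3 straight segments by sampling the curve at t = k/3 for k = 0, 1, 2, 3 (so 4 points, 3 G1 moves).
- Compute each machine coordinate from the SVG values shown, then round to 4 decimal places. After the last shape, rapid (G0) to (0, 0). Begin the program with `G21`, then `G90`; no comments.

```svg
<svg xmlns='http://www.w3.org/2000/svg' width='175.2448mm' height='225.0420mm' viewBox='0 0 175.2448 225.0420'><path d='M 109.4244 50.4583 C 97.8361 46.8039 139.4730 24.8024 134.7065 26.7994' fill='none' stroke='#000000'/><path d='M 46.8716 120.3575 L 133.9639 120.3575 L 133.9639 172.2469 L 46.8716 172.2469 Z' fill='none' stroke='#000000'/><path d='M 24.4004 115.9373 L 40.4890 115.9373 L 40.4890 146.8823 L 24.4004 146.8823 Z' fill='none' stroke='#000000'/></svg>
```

1 u = 1 mm; y_m = 225.0420 − y.

[1] `<path>` cubic bezier, #000000→score S478 F1888: (109.4244,174.5837) → (111.8879,182.7854) → (127.6951,193.8085) → (134.7065,198.2426)

[2] `<path>` rectangle, #000000→score S478 F1888: (46.8716,104.6845) → (133.9639,104.6845) → (133.9639,52.7951) → (46.8716,52.7951) → (46.8716,104.6845) (closed)

[3] `<path>` rectangle, #000000→score S478 F1888: (24.4004,109.1047) → (40.4890,109.1047) → (40.4890,78.1597) → (24.4004,78.1597) → (24.4004,109.1047) (closed)

G21
G90
G0 X109.4244 Y174.5837
M3 S478
G1 X111.8879 Y182.7854 F1888
G1 X127.6951 Y193.8085
G1 X134.7065 Y198.2426
M5
G0 X46.8716 Y104.6845
M3 S478
G1 X133.9639 Y104.6845 F1888
G1 X133.9639 Y52.7951
G1 X46.8716 Y52.7951
G1 X46.8716 Y104.6845
M5
G0 X24.4004 Y109.1047
M3 S478
G1 X40.4890 Y109.1047 F1888
G1 X40.4890 Y78.1597
G1 X24.4004 Y78.1597
G1 X24.4004 Y109.1047
M5
G0 X0.0000 Y0.0000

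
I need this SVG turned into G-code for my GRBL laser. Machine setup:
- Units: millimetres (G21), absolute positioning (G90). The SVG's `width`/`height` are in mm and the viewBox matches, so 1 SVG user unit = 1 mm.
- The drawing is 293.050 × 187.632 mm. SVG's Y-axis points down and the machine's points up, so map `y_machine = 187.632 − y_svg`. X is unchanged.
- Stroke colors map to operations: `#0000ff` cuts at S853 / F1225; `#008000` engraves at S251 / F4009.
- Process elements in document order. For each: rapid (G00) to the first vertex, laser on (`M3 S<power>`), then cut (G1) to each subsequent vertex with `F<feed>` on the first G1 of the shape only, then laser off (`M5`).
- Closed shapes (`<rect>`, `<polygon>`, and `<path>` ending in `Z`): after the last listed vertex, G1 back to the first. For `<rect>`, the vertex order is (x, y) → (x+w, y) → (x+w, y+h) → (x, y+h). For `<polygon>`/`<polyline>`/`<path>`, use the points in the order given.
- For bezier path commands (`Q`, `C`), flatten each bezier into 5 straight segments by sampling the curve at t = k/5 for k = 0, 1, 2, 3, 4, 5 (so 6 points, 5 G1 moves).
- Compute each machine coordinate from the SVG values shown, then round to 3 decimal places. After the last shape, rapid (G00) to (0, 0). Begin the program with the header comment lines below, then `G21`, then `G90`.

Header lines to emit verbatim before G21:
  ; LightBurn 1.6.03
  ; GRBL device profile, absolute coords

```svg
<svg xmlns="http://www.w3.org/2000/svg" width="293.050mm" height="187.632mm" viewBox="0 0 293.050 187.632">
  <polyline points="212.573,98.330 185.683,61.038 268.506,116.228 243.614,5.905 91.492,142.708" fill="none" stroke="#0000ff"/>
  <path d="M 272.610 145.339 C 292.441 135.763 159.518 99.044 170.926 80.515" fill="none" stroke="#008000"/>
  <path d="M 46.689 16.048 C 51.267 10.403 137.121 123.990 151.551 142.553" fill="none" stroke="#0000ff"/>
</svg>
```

Since the viewBox matches the mm dimensions, user units are millimetres directly. The only transform is the Y-flip y_m = 187.632 − y_svg.

Shape 1 is a open polyline drawn with `<polyline>`. Its stroke #0000ff means cut at S853, F1225. After flipping Y the toolpath is (212.573,89.302) → (185.683,126.594) → (268.506,71.404) → (243.614,181.727) → (91.492,44.924).

Shape 2 is a cubic bezier drawn with `<path>`. Its stroke #008000 means engrave at S251, F4009. After flipping Y the toolpath is (272.610,42.293) → (268.555,50.933) → (242.099,63.912) → (207.502,79.052) → (179.024,94.179) → (170.926,107.117).

Shape 3 is a cubic bezier drawn with `<path>`. Its stroke #0000ff means cut at S853, F1225. After flipping Y the toolpath is (46.689,171.584) → (57.967,162.377) → (81.422,134.839) → (109.724,99.254) → (135.544,65.906) → (151.551,45.079).

; LightBurn 1.6.03
; GRBL device profile, absolute coords
G21
G90
G00 X212.573 Y89.302
M3 S853
G1 X185.683 Y126.594 F1225
G1 X268.506 Y71.404
G1 X243.614 Y181.727
G1 X91.492 Y44.924
M5
G00 X272.610 Y42.293
M3 S251
G1 X268.555 Y50.933 F4009
G1 X242.099 Y63.912
G1 X207.502 Y79.052
G1 X179.024 Y94.179
G1 X170.926 Y107.117
M5
G00 X46.689 Y171.584
M3 S853
G1 X57.967 Y162.377 F1225
G1 X81.422 Y134.839
G1 X109.724 Y99.254
G1 X135.544 Y65.906
G1 X151.551 Y45.079
M5
G00 X0.000 Y0.000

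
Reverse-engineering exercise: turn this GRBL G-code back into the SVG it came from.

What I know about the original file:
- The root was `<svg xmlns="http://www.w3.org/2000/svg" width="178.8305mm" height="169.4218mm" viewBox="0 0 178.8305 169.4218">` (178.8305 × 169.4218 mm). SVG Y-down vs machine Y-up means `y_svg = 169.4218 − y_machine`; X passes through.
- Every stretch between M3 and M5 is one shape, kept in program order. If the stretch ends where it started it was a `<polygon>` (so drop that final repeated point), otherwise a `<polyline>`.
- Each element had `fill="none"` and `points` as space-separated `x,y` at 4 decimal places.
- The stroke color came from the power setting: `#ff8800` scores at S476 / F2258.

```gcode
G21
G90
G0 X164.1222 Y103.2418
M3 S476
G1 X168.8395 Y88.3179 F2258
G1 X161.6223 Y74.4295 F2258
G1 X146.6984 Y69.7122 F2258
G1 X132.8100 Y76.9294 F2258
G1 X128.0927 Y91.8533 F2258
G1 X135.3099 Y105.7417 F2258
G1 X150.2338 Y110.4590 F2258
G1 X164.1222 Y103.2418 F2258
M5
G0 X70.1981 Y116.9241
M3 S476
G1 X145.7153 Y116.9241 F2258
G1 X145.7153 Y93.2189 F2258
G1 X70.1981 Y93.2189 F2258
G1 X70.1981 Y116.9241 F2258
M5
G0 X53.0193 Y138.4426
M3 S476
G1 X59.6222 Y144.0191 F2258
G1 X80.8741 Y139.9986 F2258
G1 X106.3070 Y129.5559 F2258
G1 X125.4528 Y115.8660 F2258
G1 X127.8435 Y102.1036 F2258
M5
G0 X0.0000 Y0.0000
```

Machine Y-up, SVG Y-down with viewBox height 169.4218, so y_svg = 169.4218 − y_machine; X carries over. Every run uses S476, so all elements get stroke `#ff8800` (score).

Run 1: The run returns to its start, so emit a `<polygon>` with points (Y-flipped): 164.1222,66.1800 168.8395,81.1039 161.6223,94.9923 146.6984,99.7096 132.8100,92.4924 128.0927,77.5685 135.3099,63.6801 150.2338,58.9628.

Run 2: The run returns to its start, so emit a `<polygon>` with points (Y-flipped): 70.1981,52.4977 145.7153,52.4977 145.7153,76.2029 70.1981,76.2029.

Run 3: The run is open, so emit a `<polyline>` with points (Y-flipped): 53.0193,30.9792 59.6222,25.4027 80.8741,29.4232 106.3070,39.8659 125.4528,53.5558 127.8435,67.3182.

<svg xmlns="http://www.w3.org/2000/svg" width="178.8305mm" height="169.4218mm" viewBox="0 0 178.8305 169.4218">
  <polygon points="164.1222,66.1800 168.8395,81.1039 161.6223,94.9923 146.6984,99.7096 132.8100,92.4924 128.0927,77.5685 135.3099,63.6801 150.2338,58.9628" fill="none" stroke="#ff8800"/>
  <polygon points="70.1981,52.4977 145.7153,52.4977 145.7153,76.2029 70.1981,76.2029" fill="none" stroke="#ff8800"/>
  <polyline points="53.0193,30.9792 59.6222,25.4027 80.8741,29.4232 106.3070,39.8659 125.4528,53.5558 127.8435,67.3182" fill="none" stroke="#ff8800"/>
</svg>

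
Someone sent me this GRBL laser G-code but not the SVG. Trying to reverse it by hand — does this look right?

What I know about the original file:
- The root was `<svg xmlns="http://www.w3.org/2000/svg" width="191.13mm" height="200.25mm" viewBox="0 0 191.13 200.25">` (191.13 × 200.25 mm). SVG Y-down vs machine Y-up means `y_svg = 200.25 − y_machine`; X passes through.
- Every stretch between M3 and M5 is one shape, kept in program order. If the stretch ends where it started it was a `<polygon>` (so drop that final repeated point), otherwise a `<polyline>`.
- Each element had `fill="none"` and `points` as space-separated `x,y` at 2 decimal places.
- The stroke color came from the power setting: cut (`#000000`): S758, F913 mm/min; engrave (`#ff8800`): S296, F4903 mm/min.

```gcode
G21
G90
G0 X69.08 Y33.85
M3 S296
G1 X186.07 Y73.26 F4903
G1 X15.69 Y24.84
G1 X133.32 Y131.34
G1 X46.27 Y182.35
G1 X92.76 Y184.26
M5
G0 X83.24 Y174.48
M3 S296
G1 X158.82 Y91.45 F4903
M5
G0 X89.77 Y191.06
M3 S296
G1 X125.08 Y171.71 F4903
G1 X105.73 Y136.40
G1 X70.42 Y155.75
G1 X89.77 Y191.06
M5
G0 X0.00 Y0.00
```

Machine Y-up, SVG Y-down with viewBox height 200.25, so y_svg = 200.25 − y_machine; X carries over. Every run uses S296, so all elements get stroke `#ff8800` (engrave).

Run 1: The run is open, so emit a `<polyline>` with points (Y-flipped): 69.08,166.40 186.07,126.99 15.69,175.41 133.32,68.91 46.27,17.90 92.76,15.99.

Run 2: The run is open, so emit a `<polyline>` with points (Y-flipped): 83.24,25.77 158.82,108.80.

Run 3: The run returns to its start, so emit a `<polygon>` with points (Y-flipped): 89.77,9.19 125.08,28.54 105.73,63.85 70.42,44.50.

<svg xmlns="http://www.w3.org/2000/svg" width="191.13mm" height="200.25mm" viewBox="0 0 191.13 200.25">
  <polyline points="69.08,166.40 186.07,126.99 15.69,175.41 133.32,68.91 46.27,17.90 92.76,15.99" fill="none" stroke="#ff8800"/>
  <polyline points="83.24,25.77 158.82,108.80" fill="none" stroke="#ff8800"/>
  <polygon points="89.77,9.19 125.08,28.54 105.73,63.85 70.42,44.50" fill="none" stroke="#ff8800"/>
</svg>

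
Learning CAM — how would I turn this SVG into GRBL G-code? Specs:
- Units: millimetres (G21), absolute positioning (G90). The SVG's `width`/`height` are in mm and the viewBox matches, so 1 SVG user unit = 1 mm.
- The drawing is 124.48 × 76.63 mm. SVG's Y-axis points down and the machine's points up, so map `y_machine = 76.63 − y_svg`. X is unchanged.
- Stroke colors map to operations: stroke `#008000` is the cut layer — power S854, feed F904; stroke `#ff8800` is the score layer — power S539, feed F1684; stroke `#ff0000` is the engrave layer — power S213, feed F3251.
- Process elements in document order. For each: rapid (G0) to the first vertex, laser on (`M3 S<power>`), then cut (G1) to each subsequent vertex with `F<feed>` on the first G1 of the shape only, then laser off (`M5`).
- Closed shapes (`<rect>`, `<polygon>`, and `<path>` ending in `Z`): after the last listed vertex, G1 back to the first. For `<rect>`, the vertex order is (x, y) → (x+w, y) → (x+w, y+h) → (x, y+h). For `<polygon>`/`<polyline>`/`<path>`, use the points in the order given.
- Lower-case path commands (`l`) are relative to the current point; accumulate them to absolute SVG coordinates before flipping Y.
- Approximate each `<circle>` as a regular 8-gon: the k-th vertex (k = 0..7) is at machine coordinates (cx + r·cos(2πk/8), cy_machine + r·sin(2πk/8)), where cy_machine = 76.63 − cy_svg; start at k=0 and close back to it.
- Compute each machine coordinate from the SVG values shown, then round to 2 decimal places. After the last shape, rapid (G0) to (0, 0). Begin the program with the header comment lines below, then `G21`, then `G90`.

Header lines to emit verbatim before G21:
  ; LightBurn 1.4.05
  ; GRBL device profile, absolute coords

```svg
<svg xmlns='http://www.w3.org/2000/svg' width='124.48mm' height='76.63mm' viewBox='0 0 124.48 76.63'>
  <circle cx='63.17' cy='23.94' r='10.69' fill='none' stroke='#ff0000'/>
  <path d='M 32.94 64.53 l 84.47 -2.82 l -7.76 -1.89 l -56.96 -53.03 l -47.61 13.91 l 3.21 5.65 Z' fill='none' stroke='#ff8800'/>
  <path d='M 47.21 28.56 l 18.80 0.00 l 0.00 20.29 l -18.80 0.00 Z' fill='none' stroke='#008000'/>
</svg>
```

1 u = 1 mm; y_m = 76.63 − y.

[1] `<circle>` circle, #ff0000→engrave S213 F3251: (73.86,52.69) → (70.73,60.25) → (63.17,63.38) → (55.61,60.25) → (52.48,52.69) → (55.61,45.13) → (63.17,42.00) → (70.73,45.13) → (73.86,52.69) (closed)

[2] `<path>` closed polygon, #ff8800→score S539 F1684: (32.94,12.10) → (117.41,14.92) → (109.65,16.81) → (52.69,69.84) → (5.08,55.93) → (8.29,50.28) → (32.94,12.10) (closed)

[3] `<path>` rectangle, #008000→cut S854 F904: (47.21,48.07) → (66.01,48.07) → (66.01,27.78) → (47.21,27.78) → (47.21,48.07) (closed)

; LightBurn 1.4.05
; GRBL device profile, absolute coords
G21
G90
G0 X73.86 Y52.69
M3 S213
G1 X70.73 Y60.25 F3251
G1 X63.17 Y63.38
G1 X55.61 Y60.25
G1 X52.48 Y52.69
G1 X55.61 Y45.13
G1 X63.17 Y42.00
G1 X70.73 Y45.13
G1 X73.86 Y52.69
M5
G0 X32.94 Y12.10
M3 S539
G1 X117.41 Y14.92 F1684
G1 X109.65 Y16.81
G1 X52.69 Y69.84
G1 X5.08 Y55.93
G1 X8.29 Y50.28
G1 X32.94 Y12.10
M5
G0 X47.21 Y48.07
M3 S854
G1 X66.01 Y48.07 F904
G1 X66.01 Y27.78
G1 X47.21 Y27.78
G1 X47.21 Y48.07
M5
G0 X0.00 Y0.00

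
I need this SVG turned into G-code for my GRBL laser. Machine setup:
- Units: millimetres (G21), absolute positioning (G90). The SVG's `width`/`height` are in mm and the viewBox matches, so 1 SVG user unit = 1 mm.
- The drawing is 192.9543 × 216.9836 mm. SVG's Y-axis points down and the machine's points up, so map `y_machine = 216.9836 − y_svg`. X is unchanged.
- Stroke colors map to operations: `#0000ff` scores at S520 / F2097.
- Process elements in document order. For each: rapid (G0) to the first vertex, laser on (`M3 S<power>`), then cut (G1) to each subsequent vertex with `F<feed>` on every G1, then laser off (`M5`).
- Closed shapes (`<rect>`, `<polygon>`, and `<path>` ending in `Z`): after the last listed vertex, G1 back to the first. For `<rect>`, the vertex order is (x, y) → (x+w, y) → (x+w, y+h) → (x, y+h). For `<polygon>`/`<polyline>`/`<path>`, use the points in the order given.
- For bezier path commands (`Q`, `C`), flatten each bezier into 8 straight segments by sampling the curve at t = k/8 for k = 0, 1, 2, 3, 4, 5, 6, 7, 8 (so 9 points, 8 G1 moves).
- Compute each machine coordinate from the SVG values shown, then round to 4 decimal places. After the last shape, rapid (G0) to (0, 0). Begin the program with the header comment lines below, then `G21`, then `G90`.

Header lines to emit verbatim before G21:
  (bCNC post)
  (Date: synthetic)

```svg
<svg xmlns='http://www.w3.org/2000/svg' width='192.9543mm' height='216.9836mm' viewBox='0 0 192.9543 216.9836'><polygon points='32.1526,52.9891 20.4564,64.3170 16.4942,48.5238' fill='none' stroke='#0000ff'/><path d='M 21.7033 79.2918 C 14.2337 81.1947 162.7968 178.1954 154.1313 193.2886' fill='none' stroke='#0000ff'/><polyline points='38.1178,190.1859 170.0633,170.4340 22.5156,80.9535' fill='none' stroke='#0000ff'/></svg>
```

(bCNC post)
(Date: synthetic)
G21
G90
G0 X32.1526 Y163.9945
M3 S520
G1 X20.4564 Y152.6666 F2097
G1 X16.4942 Y168.4598 F2097
G1 X32.1526 Y163.9945 F2097
M5
G0 X21.7033 Y137.6918
M3 S520
G1 X25.6044 Y132.8662 F2097
G1 X40.4625 Y121.1995 F2097
G1 X62.6067 Y104.7659 F2097
G1 X88.3658 Y85.6398 F2097
G1 X114.0688 Y65.8953 F2097
G1 X136.0448 Y47.6068 F2097
G1 X150.6226 Y32.8487 F2097
G1 X154.1313 Y23.6950 F2097
M5
G0 X38.1178 Y26.7977
M3 S520
G1 X170.0633 Y46.5496 F2097
G1 X22.5156 Y136.0301 F2097
M5
G0 X0.0000 Y0.0000

Since the viewBox matches the mm dimensions, user units are millimetres directly. The only transform is the Y-flip y_m = 216.9836 − y_svg.

Shape 1 is a regular polygon drawn with `<polygon>`. Its stroke #0000ff means score at S520, F2097. After flipping Y the toolpath is (32.1526,163.9945) → (20.4564,152.6666) → (16.4942,168.4598) → (32.1526,163.9945), returning to the start.

Shape 2 is a cubic bezier drawn with `<path>`. Its stroke #0000ff means score at S520, F2097. After flipping Y the toolpath is (21.7033,137.6918) → (25.6044,132.8662) → (40.4625,121.1995) → (62.6067,104.7659) → (88.3658,85.6398) → (114.0688,65.8953) → (136.0448,47.6068) → (150.6226,32.8487) → (154.1313,23.6950).

Shape 3 is a open polyline drawn with `<polyline>`. Its stroke #0000ff means score at S520, F2097. After flipping Y the toolpath is (38.1178,26.7977) → (170.0633,46.5496) → (22.5156,136.0301).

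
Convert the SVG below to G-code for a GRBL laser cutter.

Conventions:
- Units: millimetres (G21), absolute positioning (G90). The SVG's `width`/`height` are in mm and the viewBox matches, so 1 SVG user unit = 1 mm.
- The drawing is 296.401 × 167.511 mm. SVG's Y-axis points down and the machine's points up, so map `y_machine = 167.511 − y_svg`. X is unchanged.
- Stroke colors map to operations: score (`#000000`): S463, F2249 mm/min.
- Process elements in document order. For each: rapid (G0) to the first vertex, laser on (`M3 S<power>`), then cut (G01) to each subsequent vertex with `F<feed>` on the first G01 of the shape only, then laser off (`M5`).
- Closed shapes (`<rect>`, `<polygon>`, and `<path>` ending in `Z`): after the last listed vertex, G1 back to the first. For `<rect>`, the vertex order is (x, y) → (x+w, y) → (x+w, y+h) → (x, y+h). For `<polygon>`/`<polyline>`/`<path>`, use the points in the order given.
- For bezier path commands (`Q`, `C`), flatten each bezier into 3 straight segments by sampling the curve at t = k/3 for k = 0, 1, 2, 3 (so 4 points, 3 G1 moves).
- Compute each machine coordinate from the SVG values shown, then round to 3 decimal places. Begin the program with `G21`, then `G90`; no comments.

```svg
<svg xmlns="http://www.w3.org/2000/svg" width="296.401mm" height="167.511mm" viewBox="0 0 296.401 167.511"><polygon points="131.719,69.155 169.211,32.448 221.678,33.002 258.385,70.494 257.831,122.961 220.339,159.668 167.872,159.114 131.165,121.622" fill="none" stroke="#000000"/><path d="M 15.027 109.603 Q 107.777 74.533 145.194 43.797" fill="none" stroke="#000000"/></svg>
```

G21
G90
G0 X131.719 Y98.356
M3 S463
G01 X169.211 Y135.063 F2249
G01 X221.678 Y134.509
G01 X258.385 Y97.017
G01 X257.831 Y44.550
G01 X220.339 Y7.843
G01 X167.872 Y8.397
G01 X131.165 Y45.889
G01 X131.719 Y98.356
M5
G0 X15.027 Y57.908
M3 S463
G01 X70.712 Y80.806 F2249
G01 X114.101 Y102.742
G01 X145.194 Y123.714
M5

Since the viewBox matches the mm dimensions, user units are millimetres directly. The only transform is the Y-flip y_m = 167.511 − y_svg.

Shape 1 is a regular polygon drawn with `<polygon>`. Its stroke #000000 means score at S463, F2249. After flipping Y the toolpath is (131.719,98.356) → (169.211,135.063) → (221.678,134.509) → (258.385,97.017) → (257.831,44.550) → (220.339,7.843) → (167.872,8.397) → (131.165,45.889) → (131.719,98.356), returning to the start.

Shape 2 is a quadratic bezier drawn with `<path>`. Its stroke #000000 means score at S463, F2249. After flipping Y the toolpath is (15.027,57.908) → (70.712,80.806) → (114.101,102.742) → (145.194,123.714).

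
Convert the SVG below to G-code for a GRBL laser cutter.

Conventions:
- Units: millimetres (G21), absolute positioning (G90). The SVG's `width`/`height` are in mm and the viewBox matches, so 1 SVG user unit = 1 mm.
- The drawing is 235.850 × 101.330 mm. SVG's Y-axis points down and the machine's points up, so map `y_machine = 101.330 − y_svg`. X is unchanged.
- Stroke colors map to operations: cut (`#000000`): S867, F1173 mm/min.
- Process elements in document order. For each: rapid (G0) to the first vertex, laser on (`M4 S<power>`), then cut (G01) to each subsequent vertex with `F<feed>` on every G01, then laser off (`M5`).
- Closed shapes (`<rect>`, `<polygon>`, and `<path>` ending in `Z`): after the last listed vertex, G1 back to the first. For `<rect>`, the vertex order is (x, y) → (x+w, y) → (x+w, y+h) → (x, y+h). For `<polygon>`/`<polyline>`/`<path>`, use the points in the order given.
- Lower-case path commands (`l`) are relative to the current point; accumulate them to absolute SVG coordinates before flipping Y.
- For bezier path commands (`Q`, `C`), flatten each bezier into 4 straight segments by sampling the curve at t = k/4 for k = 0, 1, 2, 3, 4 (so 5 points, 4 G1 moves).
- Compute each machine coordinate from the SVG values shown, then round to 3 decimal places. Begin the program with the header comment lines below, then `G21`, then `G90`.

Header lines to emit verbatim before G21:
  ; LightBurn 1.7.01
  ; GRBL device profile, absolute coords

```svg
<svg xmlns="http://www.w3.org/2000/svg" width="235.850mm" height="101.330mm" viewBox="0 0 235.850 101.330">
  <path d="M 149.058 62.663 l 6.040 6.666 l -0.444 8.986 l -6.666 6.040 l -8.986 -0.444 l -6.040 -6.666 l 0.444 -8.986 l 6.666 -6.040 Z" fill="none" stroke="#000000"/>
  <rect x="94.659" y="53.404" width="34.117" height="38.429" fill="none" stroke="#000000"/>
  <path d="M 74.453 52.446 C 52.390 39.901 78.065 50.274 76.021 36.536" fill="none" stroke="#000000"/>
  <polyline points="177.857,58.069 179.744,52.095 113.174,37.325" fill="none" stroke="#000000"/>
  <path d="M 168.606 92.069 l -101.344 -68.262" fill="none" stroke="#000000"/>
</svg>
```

1 u = 1 mm; y_m = 101.330 − y.

[1] `<path>` regular polygon, #000000→cut S867 F1173: (149.058,38.667) → (155.098,32.001) → (154.654,23.015) → (147.988,16.975) → (139.002,17.419) → (132.962,24.085) → (133.406,33.071) → (140.072,39.111) → (149.058,38.667) (closed)

[2] `<rect>` rectangle, #000000→cut S867 F1173: (94.659,47.926) → (128.776,47.926) → (128.776,9.497) → (94.659,9.497) → (94.659,47.926) (closed)

[3] `<path>` cubic bezier, #000000→cut S867 F1173: (74.453,48.884) → (65.678,54.730) → (67.730,56.392) → (73.536,58.276) → (76.021,64.794)

[4] `<polyline>` open polyline, #000000→cut S867 F1173: (177.857,43.261) → (179.744,49.235) → (113.174,64.005)

[5] `<path>` line segment, #000000→cut S867 F1173: (168.606,9.261) → (67.262,77.523)

; LightBurn 1.7.01
; GRBL device profile, absolute coords
G21
G90
G0 X149.058 Y38.667
M4 S867
G01 X155.098 Y32.001 F1173
G01 X154.654 Y23.015 F1173
G01 X147.988 Y16.975 F1173
G01 X139.002 Y17.419 F1173
G01 X132.962 Y24.085 F1173
G01 X133.406 Y33.071 F1173
G01 X140.072 Y39.111 F1173
G01 X149.058 Y38.667 F1173
M5
G0 X94.659 Y47.926
M4 S867
G01 X128.776 Y47.926 F1173
G01 X128.776 Y9.497 F1173
G01 X94.659 Y9.497 F1173
G01 X94.659 Y47.926 F1173
M5
G0 X74.453 Y48.884
M4 S867
G01 X65.678 Y54.730 F1173
G01 X67.730 Y56.392 F1173
G01 X73.536 Y58.276 F1173
G01 X76.021 Y64.794 F1173
M5
G0 X177.857 Y43.261
M4 S867
G01 X179.744 Y49.235 F1173
G01 X113.174 Y64.005 F1173
M5
G0 X168.606 Y9.261
M4 S867
G01 X67.262 Y77.523 F1173
M5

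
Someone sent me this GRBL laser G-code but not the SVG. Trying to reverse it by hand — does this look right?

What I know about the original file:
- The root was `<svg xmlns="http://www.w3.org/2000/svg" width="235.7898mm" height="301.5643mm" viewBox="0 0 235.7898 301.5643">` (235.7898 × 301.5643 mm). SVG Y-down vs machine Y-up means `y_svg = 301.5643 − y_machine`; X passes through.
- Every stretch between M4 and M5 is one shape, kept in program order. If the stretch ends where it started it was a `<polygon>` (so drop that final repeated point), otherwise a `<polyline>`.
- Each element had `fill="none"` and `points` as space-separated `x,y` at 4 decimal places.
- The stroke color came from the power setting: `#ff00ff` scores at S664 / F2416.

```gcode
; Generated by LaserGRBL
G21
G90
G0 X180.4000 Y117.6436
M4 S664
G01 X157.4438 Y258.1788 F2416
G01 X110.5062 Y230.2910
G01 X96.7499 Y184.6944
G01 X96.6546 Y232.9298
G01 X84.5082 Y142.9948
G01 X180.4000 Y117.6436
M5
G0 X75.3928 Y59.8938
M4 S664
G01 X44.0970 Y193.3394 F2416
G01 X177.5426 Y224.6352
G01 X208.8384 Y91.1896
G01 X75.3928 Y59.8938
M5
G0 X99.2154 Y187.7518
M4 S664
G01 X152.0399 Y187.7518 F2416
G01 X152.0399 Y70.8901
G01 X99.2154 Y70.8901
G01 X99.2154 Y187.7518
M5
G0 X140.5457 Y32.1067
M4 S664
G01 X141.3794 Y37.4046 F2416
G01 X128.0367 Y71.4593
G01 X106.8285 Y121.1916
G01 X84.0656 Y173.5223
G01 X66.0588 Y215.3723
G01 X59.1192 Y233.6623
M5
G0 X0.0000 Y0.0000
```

<svg xmlns="http://www.w3.org/2000/svg" width="235.7898mm" height="301.5643mm" viewBox="0 0 235.7898 301.5643">
  <polygon points="180.4000,183.9207 157.4438,43.3855 110.5062,71.2733 96.7499,116.8699 96.6546,68.6345 84.5082,158.5695" fill="none" stroke="#ff00ff"/>
  <polygon points="75.3928,241.6705 44.0970,108.2249 177.5426,76.9291 208.8384,210.3747" fill="none" stroke="#ff00ff"/>
  <polygon points="99.2154,113.8125 152.0399,113.8125 152.0399,230.6742 99.2154,230.6742" fill="none" stroke="#ff00ff"/>
  <polyline points="140.5457,269.4576 141.3794,264.1597 128.0367,230.1050 106.8285,180.3727 84.0656,128.0420 66.0588,86.1920 59.1192,67.9020" fill="none" stroke="#ff00ff"/>
</svg>

Machine Y-up, SVG Y-down with viewBox height 301.5643, so y_svg = 301.5643 − y_machine; X carries over. Every run uses S664, so all elements get stroke `#ff00ff` (score).

Run 1: The run returns to its start, so emit a `<polygon>` with points (Y-flipped): 180.4000,183.9207 157.4438,43.3855 110.5062,71.2733 96.7499,116.8699 96.6546,68.6345 84.5082,158.5695.

Run 2: The run returns to its start, so emit a `<polygon>` with points (Y-flipped): 75.3928,241.6705 44.0970,108.2249 177.5426,76.9291 208.8384,210.3747.

Run 3: The run returns to its start, so emit a `<polygon>` with points (Y-flipped): 99.2154,113.8125 152.0399,113.8125 152.0399,230.6742 99.2154,230.6742.

Run 4: The run is open, so emit a `<polyline>` with points (Y-flipped): 140.5457,269.4576 141.3794,264.1597 128.0367,230.1050 106.8285,180.3727 84.0656,128.0420 66.0588,86.1920 59.1192,67.9020.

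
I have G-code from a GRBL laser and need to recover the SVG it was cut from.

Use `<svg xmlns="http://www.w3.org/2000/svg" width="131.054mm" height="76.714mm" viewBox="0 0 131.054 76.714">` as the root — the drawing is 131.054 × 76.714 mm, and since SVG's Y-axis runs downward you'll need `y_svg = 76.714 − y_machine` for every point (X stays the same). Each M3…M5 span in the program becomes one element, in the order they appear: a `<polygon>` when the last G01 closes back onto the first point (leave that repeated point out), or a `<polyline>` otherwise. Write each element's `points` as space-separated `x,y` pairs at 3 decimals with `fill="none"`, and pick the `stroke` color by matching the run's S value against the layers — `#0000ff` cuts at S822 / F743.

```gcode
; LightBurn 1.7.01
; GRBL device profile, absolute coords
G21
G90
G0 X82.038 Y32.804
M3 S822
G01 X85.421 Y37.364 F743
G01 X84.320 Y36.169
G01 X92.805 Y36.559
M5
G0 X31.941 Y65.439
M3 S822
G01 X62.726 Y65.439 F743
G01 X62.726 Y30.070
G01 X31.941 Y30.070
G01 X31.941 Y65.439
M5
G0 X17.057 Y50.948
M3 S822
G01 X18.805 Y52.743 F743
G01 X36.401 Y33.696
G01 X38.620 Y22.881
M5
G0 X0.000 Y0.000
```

Machine Y-up, SVG Y-down with viewBox height 76.714, so y_svg = 76.714 − y_machine; X carries over. Every run uses S822, so all elements get stroke `#0000ff` (cut).

Run 1: The run is open, so emit a `<polyline>` with points (Y-flipped): 82.038,43.910 85.421,39.350 84.320,40.545 92.805,40.155.

Run 2: The run returns to its start, so emit a `<polygon>` with points (Y-flipped): 31.941,11.275 62.726,11.275 62.726,46.644 31.941,46.644.

Run 3: The run is open, so emit a `<polyline>` with points (Y-flipped): 17.057,25.766 18.805,23.971 36.401,43.018 38.620,53.833.

<svg xmlns="http://www.w3.org/2000/svg" width="131.054mm" height="76.714mm" viewBox="0 0 131.054 76.714">
  <polyline points="82.038,43.910 85.421,39.350 84.320,40.545 92.805,40.155" fill="none" stroke="#0000ff"/>
  <polygon points="31.941,11.275 62.726,11.275 62.726,46.644 31.941,46.644" fill="none" stroke="#0000ff"/>
  <polyline points="17.057,25.766 18.805,23.971 36.401,43.018 38.620,53.833" fill="none" stroke="#0000ff"/>
</svg>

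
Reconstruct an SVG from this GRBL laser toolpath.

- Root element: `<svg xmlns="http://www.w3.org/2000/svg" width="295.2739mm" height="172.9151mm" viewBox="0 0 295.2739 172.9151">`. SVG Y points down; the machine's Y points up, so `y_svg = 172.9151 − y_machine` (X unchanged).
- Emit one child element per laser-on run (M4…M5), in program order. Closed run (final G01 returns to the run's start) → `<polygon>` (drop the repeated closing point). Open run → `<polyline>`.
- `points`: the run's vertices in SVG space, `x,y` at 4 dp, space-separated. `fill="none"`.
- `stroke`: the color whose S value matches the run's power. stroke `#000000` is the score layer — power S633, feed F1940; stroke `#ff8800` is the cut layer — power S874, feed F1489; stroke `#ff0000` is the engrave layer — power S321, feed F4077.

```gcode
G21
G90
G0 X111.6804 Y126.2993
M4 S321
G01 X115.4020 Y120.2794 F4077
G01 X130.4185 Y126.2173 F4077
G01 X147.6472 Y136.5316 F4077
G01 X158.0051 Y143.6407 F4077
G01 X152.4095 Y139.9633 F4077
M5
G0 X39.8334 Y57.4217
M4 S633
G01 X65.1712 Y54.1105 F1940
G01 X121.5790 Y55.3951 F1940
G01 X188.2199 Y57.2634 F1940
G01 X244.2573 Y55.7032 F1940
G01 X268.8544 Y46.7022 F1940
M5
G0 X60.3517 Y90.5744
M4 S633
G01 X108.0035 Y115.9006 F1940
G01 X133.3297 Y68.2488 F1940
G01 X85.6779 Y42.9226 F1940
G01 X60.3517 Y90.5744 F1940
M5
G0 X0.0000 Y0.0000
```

<svg xmlns="http://www.w3.org/2000/svg" width="295.2739mm" height="172.9151mm" viewBox="0 0 295.2739 172.9151">
  <polyline points="111.6804,46.6158 115.4020,52.6357 130.4185,46.6978 147.6472,36.3835 158.0051,29.2744 152.4095,32.9518" fill="none" stroke="#ff0000"/>
  <polyline points="39.8334,115.4934 65.1712,118.8046 121.5790,117.5200 188.2199,115.6517 244.2573,117.2119 268.8544,126.2129" fill="none" stroke="#000000"/>
  <polygon points="60.3517,82.3407 108.0035,57.0145 133.3297,104.6663 85.6779,129.9925" fill="none" stroke="#000000"/>
</svg>

y_svg = 172.9151 − y_m.

[1] S321→`#ff0000` (engrave); open run; points: 111.6804,46.6158 115.4020,52.6357 130.4185,46.6978 147.6472,36.3835 158.0051,29.2744 152.4095,32.9518

[2] S633→`#000000` (score); open run; points: 39.8334,115.4934 65.1712,118.8046 121.5790,117.5200 188.2199,115.6517 244.2573,117.2119 268.8544,126.2129

[3] S633→`#000000` (score); closed run; points: 60.3517,82.3407 108.0035,57.0145 133.3297,104.6663 85.6779,129.9925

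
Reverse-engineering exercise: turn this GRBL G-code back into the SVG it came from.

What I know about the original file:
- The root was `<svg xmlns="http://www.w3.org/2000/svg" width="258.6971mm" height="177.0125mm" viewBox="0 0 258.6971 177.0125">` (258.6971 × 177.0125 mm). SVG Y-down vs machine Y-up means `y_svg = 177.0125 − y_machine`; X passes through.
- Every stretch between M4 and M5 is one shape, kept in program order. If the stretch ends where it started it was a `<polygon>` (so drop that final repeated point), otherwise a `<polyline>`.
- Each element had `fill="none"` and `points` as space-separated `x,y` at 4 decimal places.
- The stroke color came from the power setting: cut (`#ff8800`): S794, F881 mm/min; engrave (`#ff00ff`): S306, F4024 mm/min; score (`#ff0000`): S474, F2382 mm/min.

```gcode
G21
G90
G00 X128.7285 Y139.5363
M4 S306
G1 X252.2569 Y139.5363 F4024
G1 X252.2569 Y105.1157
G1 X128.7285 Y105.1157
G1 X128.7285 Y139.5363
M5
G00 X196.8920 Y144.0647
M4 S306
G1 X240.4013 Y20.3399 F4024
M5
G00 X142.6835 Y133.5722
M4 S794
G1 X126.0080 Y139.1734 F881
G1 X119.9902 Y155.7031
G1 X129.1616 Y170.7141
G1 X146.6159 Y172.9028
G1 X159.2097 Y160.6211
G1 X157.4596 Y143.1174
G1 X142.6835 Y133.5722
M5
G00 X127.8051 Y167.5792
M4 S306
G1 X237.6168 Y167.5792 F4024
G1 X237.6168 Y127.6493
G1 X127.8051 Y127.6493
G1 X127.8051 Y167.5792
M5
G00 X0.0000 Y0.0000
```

Machine Y-up, SVG Y-down with viewBox height 177.0125, so y_svg = 177.0125 − y_machine; X carries over.

Run 1: the run's S306 means `#ff00ff` (engrave). The run returns to its start, so emit a `<polygon>` with points (Y-flipped): 128.7285,37.4762 252.2569,37.4762 252.2569,71.8968 128.7285,71.8968.

Run 2: the run's S306 means `#ff00ff` (engrave). The run is open, so emit a `<polyline>` with points (Y-flipped): 196.8920,32.9478 240.4013,156.6726.

Run 3: the run's S794 means `#ff8800` (cut). The run returns to its start, so emit a `<polygon>` with points (Y-flipped): 142.6835,43.4403 126.0080,37.8391 119.9902,21.3094 129.1616,6.2984 146.6159,4.1097 159.2097,16.3914 157.4596,33.8951.

Run 4: the run's S306 means `#ff00ff` (engrave). The run returns to its start, so emit a `<polygon>` with points (Y-flipped): 127.8051,9.4333 237.6168,9.4333 237.6168,49.3632 127.8051,49.3632.

<svg xmlns="http://www.w3.org/2000/svg" width="258.6971mm" height="177.0125mm" viewBox="0 0 258.6971 177.0125">
  <polygon points="128.7285,37.4762 252.2569,37.4762 252.2569,71.8968 128.7285,71.8968" fill="none" stroke="#ff00ff"/>
  <polyline points="196.8920,32.9478 240.4013,156.6726" fill="none" stroke="#ff00ff"/>
  <polygon points="142.6835,43.4403 126.0080,37.8391 119.9902,21.3094 129.1616,6.2984 146.6159,4.1097 159.2097,16.3914 157.4596,33.8951" fill="none" stroke="#ff8800"/>
  <polygon points="127.8051,9.4333 237.6168,9.4333 237.6168,49.3632 127.8051,49.3632" fill="none" stroke="#ff00ff"/>
</svg>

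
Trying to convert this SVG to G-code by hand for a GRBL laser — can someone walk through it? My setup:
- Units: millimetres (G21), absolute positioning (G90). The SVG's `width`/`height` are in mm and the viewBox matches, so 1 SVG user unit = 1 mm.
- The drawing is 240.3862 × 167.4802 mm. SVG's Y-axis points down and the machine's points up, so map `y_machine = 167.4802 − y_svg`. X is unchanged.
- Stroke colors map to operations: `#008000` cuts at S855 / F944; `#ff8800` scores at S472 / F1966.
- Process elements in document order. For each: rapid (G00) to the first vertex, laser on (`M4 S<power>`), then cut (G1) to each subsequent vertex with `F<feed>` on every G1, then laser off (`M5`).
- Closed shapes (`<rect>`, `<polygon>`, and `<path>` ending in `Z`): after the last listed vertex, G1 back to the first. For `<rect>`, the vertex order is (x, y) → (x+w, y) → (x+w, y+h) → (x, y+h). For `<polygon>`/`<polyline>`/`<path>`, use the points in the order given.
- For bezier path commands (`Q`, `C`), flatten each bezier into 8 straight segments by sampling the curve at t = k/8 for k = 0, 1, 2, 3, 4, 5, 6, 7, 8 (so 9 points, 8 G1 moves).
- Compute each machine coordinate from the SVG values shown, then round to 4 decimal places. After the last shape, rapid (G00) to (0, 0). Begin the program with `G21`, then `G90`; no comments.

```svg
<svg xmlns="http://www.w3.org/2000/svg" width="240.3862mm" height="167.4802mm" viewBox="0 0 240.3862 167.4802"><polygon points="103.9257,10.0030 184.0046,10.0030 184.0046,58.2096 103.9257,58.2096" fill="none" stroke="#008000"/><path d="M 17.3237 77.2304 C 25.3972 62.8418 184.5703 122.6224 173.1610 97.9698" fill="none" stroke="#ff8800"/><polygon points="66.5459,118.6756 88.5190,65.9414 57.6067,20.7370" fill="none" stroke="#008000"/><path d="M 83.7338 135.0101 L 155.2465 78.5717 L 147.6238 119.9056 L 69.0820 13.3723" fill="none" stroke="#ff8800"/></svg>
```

viewBox `0 0 240.3862 167.4802` with mm width/height → 1 unit = 1 mm. Flip: y_m = 167.4802 − y_svg.

**Shape 1** — `<polygon>` rectangle, stroke `#008000` → cut (S855, F944). Machine vertices: (103.9257,157.4772) → (184.0046,157.4772) → (184.0046,109.2706) → (103.9257,109.2706) → (103.9257,157.4772). Closed: final G1 returns to the first vertex.

**Shape 2** — `<path>` cubic bezier, stroke `#ff8800` → score (S472, F1966). Control points (SVG): P0=(17.3237,77.2304), P1=(25.3972,62.8418), P2=(184.5703,122.6224), P3=(173.1610,97.9698); sampled at t=k/8. Machine vertices: (17.3237,90.2498) → (26.8058,92.4786) → (46.6837,89.6127) → (73.1878,83.5106) → (102.5484,76.0311) → (130.9957,69.0327) → (154.7601,64.3740) → (170.0717,63.9137) → (173.1610,69.5104). Open path.

**Shape 3** — `<polygon>` closed polygon, stroke `#008000` → cut (S855, F944). Machine vertices: (66.5459,48.8046) → (88.5190,101.5388) → (57.6067,146.7432) → (66.5459,48.8046). Closed: final G1 returns to the first vertex.

**Shape 4** — `<path>` open polyline, stroke `#ff8800` → score (S472, F1966). Machine vertices: (83.7338,32.4701) → (155.2465,88.9085) → (147.6238,47.5746) → (69.0820,154.1079). Open path.

G21
G90
G00 X103.9257 Y157.4772
M4 S855
G1 X184.0046 Y157.4772 F944
G1 X184.0046 Y109.2706 F944
G1 X103.9257 Y109.2706 F944
G1 X103.9257 Y157.4772 F944
M5
G00 X17.3237 Y90.2498
M4 S472
G1 X26.8058 Y92.4786 F1966
G1 X46.6837 Y89.6127 F1966
G1 X73.1878 Y83.5106 F1966
G1 X102.5484 Y76.0311 F1966
G1 X130.9957 Y69.0327 F1966
G1 X154.7601 Y64.3740 F1966
G1 X170.0717 Y63.9137 F1966
G1 X173.1610 Y69.5104 F1966
M5
G00 X66.5459 Y48.8046
M4 S855
G1 X88.5190 Y101.5388 F944
G1 X57.6067 Y146.7432 F944
G1 X66.5459 Y48.8046 F944
M5
G00 X83.7338 Y32.4701
M4 S472
G1 X155.2465 Y88.9085 F1966
G1 X147.6238 Y47.5746 F1966
G1 X69.0820 Y154.1079 F1966
M5
G00 X0.0000 Y0.0000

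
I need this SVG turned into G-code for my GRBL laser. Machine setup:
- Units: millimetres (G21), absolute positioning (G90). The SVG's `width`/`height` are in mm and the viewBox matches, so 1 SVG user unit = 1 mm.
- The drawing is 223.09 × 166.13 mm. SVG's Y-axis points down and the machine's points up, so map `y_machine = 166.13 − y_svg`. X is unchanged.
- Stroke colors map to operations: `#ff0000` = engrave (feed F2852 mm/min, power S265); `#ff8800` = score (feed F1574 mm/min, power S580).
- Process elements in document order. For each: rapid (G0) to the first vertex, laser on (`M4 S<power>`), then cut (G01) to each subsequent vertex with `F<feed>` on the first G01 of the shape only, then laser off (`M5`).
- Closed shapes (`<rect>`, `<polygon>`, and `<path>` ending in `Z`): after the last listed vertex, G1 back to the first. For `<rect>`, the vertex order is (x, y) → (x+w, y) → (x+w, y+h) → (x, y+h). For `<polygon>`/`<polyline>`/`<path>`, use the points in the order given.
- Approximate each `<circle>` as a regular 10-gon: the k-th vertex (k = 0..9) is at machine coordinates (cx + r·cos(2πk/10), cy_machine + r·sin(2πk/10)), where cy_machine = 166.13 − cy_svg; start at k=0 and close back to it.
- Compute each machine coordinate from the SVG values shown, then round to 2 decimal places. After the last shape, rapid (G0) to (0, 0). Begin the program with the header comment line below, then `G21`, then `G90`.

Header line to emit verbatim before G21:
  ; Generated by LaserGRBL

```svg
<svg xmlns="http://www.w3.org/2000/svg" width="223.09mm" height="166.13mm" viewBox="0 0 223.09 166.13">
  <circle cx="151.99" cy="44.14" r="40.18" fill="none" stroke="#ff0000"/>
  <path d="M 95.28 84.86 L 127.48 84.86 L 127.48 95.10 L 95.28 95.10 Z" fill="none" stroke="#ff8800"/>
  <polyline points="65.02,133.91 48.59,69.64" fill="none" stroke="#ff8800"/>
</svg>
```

; Generated by LaserGRBL
G21
G90
G0 X192.17 Y121.99
M4 S265
G01 X184.50 Y145.61 F2852
G01 X164.41 Y160.20
G01 X139.57 Y160.20
G01 X119.48 Y145.61
G01 X111.81 Y121.99
G01 X119.48 Y98.37
G01 X139.57 Y83.78
G01 X164.41 Y83.78
G01 X184.50 Y98.37
G01 X192.17 Y121.99
M5
G0 X95.28 Y81.27
M4 S580
G01 X127.48 Y81.27 F1574
G01 X127.48 Y71.03
G01 X95.28 Y71.03
G01 X95.28 Y81.27
M5
G0 X65.02 Y32.22
M4 S580
G01 X48.59 Y96.49 F1574
M5
G0 X0.00 Y0.00

1 u = 1 mm; y_m = 166.13 − y.

[1] `<circle>` circle, #ff0000→engrave S265 F2852: (192.17,121.99) → (184.50,145.61) → (164.41,160.20) → (139.57,160.20) → (119.48,145.61) → (111.81,121.99) → (119.48,98.37) → (139.57,83.78) → (164.41,83.78) → (184.50,98.37) → (192.17,121.99) (closed)

[2] `<path>` rectangle, #ff8800→score S580 F1574: (95.28,81.27) → (127.48,81.27) → (127.48,71.03) → (95.28,71.03) → (95.28,81.27) (closed)

[3] `<polyline>` line segment, #ff8800→score S580 F1574: (65.02,32.22) → (48.59,96.49)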